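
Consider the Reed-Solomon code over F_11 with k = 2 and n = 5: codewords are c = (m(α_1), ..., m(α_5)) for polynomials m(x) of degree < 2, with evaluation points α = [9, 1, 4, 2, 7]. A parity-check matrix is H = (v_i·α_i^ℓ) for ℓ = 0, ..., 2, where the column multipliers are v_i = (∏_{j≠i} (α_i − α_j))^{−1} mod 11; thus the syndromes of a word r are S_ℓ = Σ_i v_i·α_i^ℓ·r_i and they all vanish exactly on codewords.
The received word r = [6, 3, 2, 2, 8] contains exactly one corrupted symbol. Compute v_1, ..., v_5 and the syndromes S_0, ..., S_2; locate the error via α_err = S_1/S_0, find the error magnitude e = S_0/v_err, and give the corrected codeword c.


S = (1, 4, 5), error at position 3, error magnitude e = 2, c = [6, 3, 0, 2, 8].

Step 1: column multipliers v_i = (∏_{j≠i}(α_i − α_j))^{−1} mod 11.
  i = 1 (α = 9): (9−1)(9−4)(9−2)(9−7) = 8·5·7·2 = 560 ≡ 10, so v_1 = 10^{−1} = 10 (mod 11).
  i = 2 (α = 1): (1−9)(1−4)(1−2)(1−7) = (−8)·(−3)·(−1)·(−6) = 144 ≡ 1, so v_2 = 1^{−1} = 1 (mod 11).
  i = 3 (α = 4): (4−9)(4−1)(4−2)(4−7) = (−5)·3·2·(−3) = 90 ≡ 2, so v_3 = 2^{−1} = 6 (mod 11).
  i = 4 (α = 2): (2−9)(2−1)(2−4)(2−7) = (−7)·1·(−2)·(−5) = −70 ≡ 7, so v_4 = 7^{−1} = 8 (mod 11).
  i = 5 (α = 7): (7−9)(7−1)(7−4)(7−2) = (−2)·6·3·5 = −180 ≡ 7, so v_5 = 7^{−1} = 8 (mod 11).
  v = [10, 1, 6, 8, 8].
Step 2: syndromes of r = [6, 3, 2, 2, 8] (all sums mod 11).
  S_0 = Σ v_i r_i = 10·6 + 1·3 + 6·2 + 8·2 + 8·8 = 155 ≡ 1.
  S_1 = Σ v_i α_i r_i = 10·9·6 + 1·1·3 + 6·4·2 + 8·2·2 + 8·7·8 = 1071 ≡ 4.
  α_i^2 mod 11 = [4, 1, 5, 4, 5].
  S_2 = Σ v_i α_i^2 r_i = 10·4·6 + 1·1·3 + 6·5·2 + 8·4·2 + 8·5·8 = 687 ≡ 5.
  S = (1, 4, 5) ≠ 0, so r is not a codeword (an error is present).
Step 3: locate the error. For a single error e at position i, S_ℓ = v_i·e·α_i^ℓ, so α_err = S_1/S_0.
  S_0^{−1} = 1^{−1} = 1 (mod 11), so α_err = 4·1 = 4 ≡ 4 = α_3. Error position i = 3.
  Consistency check: S_2/S_1 = 5·3 = 15 ≡ 4 = α_err ✓ (single-error assumption holds).
Step 4: error magnitude e = S_0/v_3 = S_0·∏_{j≠3}(α_3 − α_j) = 1·2 = 2 ≡ 2 (mod 11).
Step 5: correct position 3: c_3 = r_3 − e = 2 − 2 ≡ 0 (mod 11). Hence c = [6, 3, 0, 2, 8].
  Check: interpolating c through the α_i gives m(x) = 4 + 10·x (degree < 2) with m(α_i) = c_i for every i, so c is indeed a codeword.


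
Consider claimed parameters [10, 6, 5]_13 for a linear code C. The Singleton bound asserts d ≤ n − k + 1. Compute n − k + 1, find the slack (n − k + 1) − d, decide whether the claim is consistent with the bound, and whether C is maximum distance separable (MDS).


Singleton RHS = n − k + 1 = 5, slack = 0, bound satisfied, MDS.

Singleton bound: d ≤ n − k + 1.
Here n = 10, k = 6, so n − k + 1 = 5.
Given d = 5, check d ≤ 5: YES.
Slack = (n − k + 1) − d = 0.
The code is MDS (slack = 0).
Description: the claimed parameters are [10, 6, 5]_13; such a code would be MDS (meets Singleton bound).


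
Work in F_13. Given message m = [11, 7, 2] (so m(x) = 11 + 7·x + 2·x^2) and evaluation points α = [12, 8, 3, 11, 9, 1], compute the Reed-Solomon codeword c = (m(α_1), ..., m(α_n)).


c = [6, 0, 11, 5, 2, 7]

Message polynomial: m(x) = 11 + 7·x + 2·x^2 (mod 13).
For each evaluation point α_i, compute m(α_i) mod 13:
  α_1 = 12: Horner steps 2 → 5 → 6, so m(12) = 6.
  α_2 = 8: Horner steps 2 → 10 → 0, so m(8) = 0.
  α_3 = 3: Horner steps 2 → 0 → 11, so m(3) = 11.
  α_4 = 11: Horner steps 2 → 3 → 5, so m(11) = 5.
  α_5 = 9: Horner steps 2 → 12 → 2, so m(9) = 2.
  α_6 = 1: Horner steps 2 → 9 → 7, so m(1) = 7.
Codeword c = [6, 0, 11, 5, 2, 7] ∈ F_13^6.


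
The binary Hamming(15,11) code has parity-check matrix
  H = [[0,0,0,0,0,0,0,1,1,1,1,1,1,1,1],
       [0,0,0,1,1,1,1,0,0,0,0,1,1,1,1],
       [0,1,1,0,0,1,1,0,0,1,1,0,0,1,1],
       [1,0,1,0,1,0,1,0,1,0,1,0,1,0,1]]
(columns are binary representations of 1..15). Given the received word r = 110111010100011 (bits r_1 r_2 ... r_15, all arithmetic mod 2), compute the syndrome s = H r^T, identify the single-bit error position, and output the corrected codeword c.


s = (0, 1, 1, 1)^T, error position = 7, corrected codeword c = 110111110100011

Compute s = H r^T mod 2 one row at a time:
  s_1 = 1 + 0 + 1 + 0 + 0 + 0 + 1 + 1 = 4 ≡ 0 (mod 2).
  s_2 = 1 + 1 + 1 + 0 + 0 + 0 + 1 + 1 = 5 ≡ 1 (mod 2).
  s_3 = 1 + 0 + 1 + 0 + 1 + 0 + 1 + 1 = 5 ≡ 1 (mod 2).
  s_4 = 1 + 0 + 1 + 0 + 0 + 0 + 0 + 1 = 3 ≡ 1 (mod 2).
s = (0, 1, 1, 1)^T — this equals column 7 of H (binary 0111), so error is at position 7.
Correct: flip bit 7 of r = 110111010100011 to get c = 110111110100011.


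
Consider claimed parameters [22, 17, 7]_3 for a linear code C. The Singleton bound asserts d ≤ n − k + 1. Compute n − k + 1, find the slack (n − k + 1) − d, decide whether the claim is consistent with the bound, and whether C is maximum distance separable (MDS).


Singleton RHS = n − k + 1 = 6, slack = -1, bound violated (no such code; not MDS).

Singleton bound: d ≤ n − k + 1.
Here n = 22, k = 17, so n − k + 1 = 6.
Given d = 7, check d ≤ 6: NO.
Slack = (n − k + 1) − d = -1.
The slack is negative: d = 7 exceeds n − k + 1 = 6 by 1, so the Singleton bound is violated and no linear [22, 17, 7]_3 code can exist. In particular it is not MDS (MDS requires d = n − k + 1 exactly).
Description: the claimed parameters are [22, 17, 7]_3; such a code would be impossible (violates the Singleton bound).


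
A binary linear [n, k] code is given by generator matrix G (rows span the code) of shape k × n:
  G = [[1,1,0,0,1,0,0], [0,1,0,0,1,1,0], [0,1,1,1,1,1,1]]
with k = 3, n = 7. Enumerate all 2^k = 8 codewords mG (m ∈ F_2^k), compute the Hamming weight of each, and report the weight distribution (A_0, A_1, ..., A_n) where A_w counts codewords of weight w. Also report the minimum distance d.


Weight distribution: A_0 = 1, A_2 = 1, A_3 = 3, A_5 = 1, A_6 = 2. Minimum distance d = 2.

Enumerate all 2^3 = 8 messages m ∈ F_2^3.
For each, compute codeword c = mG in F_2^7, then tally its weight.
  m = 000 → c = 0000000, weight = 0.
  m = 100 → c = 1100100, weight = 3.
  m = 010 → c = 0100110, weight = 3.
  m = 110 → c = 1000010, weight = 2.
  m = 001 → c = 0111111, weight = 6.
  m = 101 → c = 1011011, weight = 5.
  m = 011 → c = 0011001, weight = 3.
  m = 111 → c = 1111101, weight = 6.
Tally weights:
  weight 0: 1 codewords.
  weight 2: 1 codewords.
  weight 3: 3 codewords.
  weight 5: 1 codewords.
  weight 6: 2 codewords.
Minimum distance d = smallest w > 0 with A_w > 0 = 2.
Sanity: Σ A_w = 8 = 2^3 = 8 ✓.


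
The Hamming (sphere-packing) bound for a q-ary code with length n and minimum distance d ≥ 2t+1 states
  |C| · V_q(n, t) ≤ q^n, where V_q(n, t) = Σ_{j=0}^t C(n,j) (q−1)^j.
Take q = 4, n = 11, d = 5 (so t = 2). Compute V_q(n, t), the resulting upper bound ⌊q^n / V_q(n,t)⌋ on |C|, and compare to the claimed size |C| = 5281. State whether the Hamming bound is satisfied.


V_q(n, t) = 529, q^n = 4194304, Hamming bound = 7928, |C| = 5281 ≤ bound (satisfied).

Step 1: Compute V_q(n, t) = Σ_{j=0}^2 C(n, j) (q−1)^j.
  j = 0: C(11,0)·(3)^0 = 1·1 = 1.
  j = 1: C(11,1)·(3)^1 = 11·3 = 33.
  j = 2: C(11,2)·(3)^2 = 55·9 = 495.
  V_q(n, t) = 1 + 33 + 495 = 529.
Step 2: q^n = 4^11 = 4194304.
Step 3: Hamming bound ⌊q^n / V_q(n,t)⌋ = ⌊4194304/529⌋ = 7928.
Step 4: Compare |C| = 5281 to 7928: satisfied.
The claimed |C| lies below the Hamming bound.


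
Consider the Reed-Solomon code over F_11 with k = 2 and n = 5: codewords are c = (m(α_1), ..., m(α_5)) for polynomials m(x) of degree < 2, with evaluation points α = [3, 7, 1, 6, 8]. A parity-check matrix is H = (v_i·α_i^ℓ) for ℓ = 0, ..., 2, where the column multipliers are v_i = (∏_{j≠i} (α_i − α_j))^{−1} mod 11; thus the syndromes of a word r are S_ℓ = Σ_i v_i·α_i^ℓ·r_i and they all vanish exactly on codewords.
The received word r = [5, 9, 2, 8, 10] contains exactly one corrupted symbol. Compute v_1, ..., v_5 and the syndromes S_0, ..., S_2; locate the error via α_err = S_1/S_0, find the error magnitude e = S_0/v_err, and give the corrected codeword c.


S = (5, 5, 5), error at position 3, error magnitude e = 10, c = [5, 9, 3, 8, 10].

Step 1: column multipliers v_i = (∏_{j≠i}(α_i − α_j))^{−1} mod 11.
  i = 1 (α = 3): (3−7)(3−1)(3−6)(3−8) = (−4)·2·(−3)·(−5) = −120 ≡ 1, so v_1 = 1^{−1} = 1 (mod 11).
  i = 2 (α = 7): (7−3)(7−1)(7−6)(7−8) = 4·6·1·(−1) = −24 ≡ 9, so v_2 = 9^{−1} = 5 (mod 11).
  i = 3 (α = 1): (1−3)(1−7)(1−6)(1−8) = (−2)·(−6)·(−5)·(−7) = 420 ≡ 2, so v_3 = 2^{−1} = 6 (mod 11).
  i = 4 (α = 6): (6−3)(6−7)(6−1)(6−8) = 3·(−1)·5·(−2) = 30 ≡ 8, so v_4 = 8^{−1} = 7 (mod 11).
  i = 5 (α = 8): (8−3)(8−7)(8−1)(8−6) = 5·1·7·2 = 70 ≡ 4, so v_5 = 4^{−1} = 3 (mod 11).
  v = [1, 5, 6, 7, 3].
Step 2: syndromes of r = [5, 9, 2, 8, 10] (all sums mod 11).
  S_0 = Σ v_i r_i = 1·5 + 5·9 + 6·2 + 7·8 + 3·10 = 148 ≡ 5.
  S_1 = Σ v_i α_i r_i = 1·3·5 + 5·7·9 + 6·1·2 + 7·6·8 + 3·8·10 = 918 ≡ 5.
  α_i^2 mod 11 = [9, 5, 1, 3, 9].
  S_2 = Σ v_i α_i^2 r_i = 1·9·5 + 5·5·9 + 6·1·2 + 7·3·8 + 3·9·10 = 720 ≡ 5.
  S = (5, 5, 5) ≠ 0, so r is not a codeword (an error is present).
Step 3: locate the error. For a single error e at position i, S_ℓ = v_i·e·α_i^ℓ, so α_err = S_1/S_0.
  S_0^{−1} = 5^{−1} = 9 (mod 11), so α_err = 5·9 = 45 ≡ 1 = α_3. Error position i = 3.
  Consistency check: S_2/S_1 = 5·9 = 45 ≡ 1 = α_err ✓ (single-error assumption holds).
Step 4: error magnitude e = S_0/v_3 = S_0·∏_{j≠3}(α_3 − α_j) = 5·2 = 10 ≡ 10 (mod 11).
Step 5: correct position 3: c_3 = r_3 − e = 2 − 10 ≡ 3 (mod 11). Hence c = [5, 9, 3, 8, 10].
  Check: interpolating c through the α_i gives m(x) = 2 + 1·x (degree < 2) with m(α_i) = c_i for every i, so c is indeed a codeword.


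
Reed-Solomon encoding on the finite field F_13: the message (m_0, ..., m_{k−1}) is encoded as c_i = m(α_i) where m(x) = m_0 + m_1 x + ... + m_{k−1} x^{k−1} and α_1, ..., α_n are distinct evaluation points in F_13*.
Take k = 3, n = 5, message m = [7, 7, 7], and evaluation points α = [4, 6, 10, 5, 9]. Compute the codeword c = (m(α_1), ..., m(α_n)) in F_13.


c = [4, 2, 10, 9, 0]

Message polynomial: m(x) = 7 + 7·x + 7·x^2 (mod 13).
For each evaluation point α_i, compute m(α_i) mod 13:
  α_1 = 4: Horner steps 7 → 9 → 4, so m(4) = 4.
  α_2 = 6: Horner steps 7 → 10 → 2, so m(6) = 2.
  α_3 = 10: Horner steps 7 → 12 → 10, so m(10) = 10.
  α_4 = 5: Horner steps 7 → 3 → 9, so m(5) = 9.
  α_5 = 9: Horner steps 7 → 5 → 0, so m(9) = 0.
Codeword c = [4, 2, 10, 9, 0] ∈ F_13^5.


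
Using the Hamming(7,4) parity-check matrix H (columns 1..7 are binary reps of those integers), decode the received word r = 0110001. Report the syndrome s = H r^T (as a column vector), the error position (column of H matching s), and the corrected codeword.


s = (1, 1, 0)^T, error position = 6, corrected codeword c = 0110011

Compute s = H r^T mod 2 one row at a time:
  s_1 = 0 + 0 + 0 + 1 = 1 ≡ 1 (mod 2).
  s_2 = 1 + 1 + 0 + 1 = 3 ≡ 1 (mod 2).
  s_3 = 0 + 1 + 0 + 1 = 2 ≡ 0 (mod 2).
s = (1, 1, 0)^T — this equals column 6 of H (binary 110), so error is at position 6.
Correct: flip bit 6 of r = 0110001 to get c = 0110011.


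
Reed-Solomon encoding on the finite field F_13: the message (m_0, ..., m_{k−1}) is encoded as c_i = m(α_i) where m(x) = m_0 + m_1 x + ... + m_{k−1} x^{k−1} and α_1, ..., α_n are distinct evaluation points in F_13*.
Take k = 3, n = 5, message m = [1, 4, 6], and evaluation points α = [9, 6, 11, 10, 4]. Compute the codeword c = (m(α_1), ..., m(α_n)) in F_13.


c = [3, 7, 4, 4, 9]

Message polynomial: m(x) = 1 + 4·x + 6·x^2 (mod 13).
For each evaluation point α_i, compute m(α_i) mod 13:
  α_1 = 9: Horner steps 6 → 6 → 3, so m(9) = 3.
  α_2 = 6: Horner steps 6 → 1 → 7, so m(6) = 7.
  α_3 = 11: Horner steps 6 → 5 → 4, so m(11) = 4.
  α_4 = 10: Horner steps 6 → 12 → 4, so m(10) = 4.
  α_5 = 4: Horner steps 6 → 2 → 9, so m(4) = 9.
Codeword c = [3, 7, 4, 4, 9] ∈ F_13^5.


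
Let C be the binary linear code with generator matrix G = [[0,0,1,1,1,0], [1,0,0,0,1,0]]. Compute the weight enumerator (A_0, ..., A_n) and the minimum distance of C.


Weight distribution: A_0 = 1, A_2 = 1, A_3 = 2. Minimum distance d = 2.

Enumerate all 2^2 = 4 messages m ∈ F_2^2.
For each, compute codeword c = mG in F_2^6, then tally its weight.
  m = 00 → c = 000000, weight = 0.
  m = 10 → c = 001110, weight = 3.
  m = 01 → c = 100010, weight = 2.
  m = 11 → c = 101100, weight = 3.
Tally weights:
  weight 0: 1 codewords.
  weight 2: 1 codewords.
  weight 3: 2 codewords.
Minimum distance d = smallest w > 0 with A_w > 0 = 2.
Sanity: Σ A_w = 4 = 2^2 = 4 ✓.


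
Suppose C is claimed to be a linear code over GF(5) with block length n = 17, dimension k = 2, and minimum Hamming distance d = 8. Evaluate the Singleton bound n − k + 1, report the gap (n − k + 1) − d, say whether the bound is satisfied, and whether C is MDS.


Singleton RHS = n − k + 1 = 16, slack = 8, bound satisfied, not MDS.

Singleton bound: d ≤ n − k + 1.
Here n = 17, k = 2, so n − k + 1 = 16.
Given d = 8, check d ≤ 16: YES.
Slack = (n − k + 1) − d = 8.
The code is NOT MDS (slack = 8 > 0).
Description: the claimed parameters are [17, 2, 8]_5; such a code would be non-MDS.


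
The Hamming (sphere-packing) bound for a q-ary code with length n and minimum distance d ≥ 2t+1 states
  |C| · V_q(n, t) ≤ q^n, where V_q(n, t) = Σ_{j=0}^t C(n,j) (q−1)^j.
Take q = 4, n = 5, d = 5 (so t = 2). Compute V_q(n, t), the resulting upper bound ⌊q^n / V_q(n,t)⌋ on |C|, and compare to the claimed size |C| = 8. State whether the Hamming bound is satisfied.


V_q(n, t) = 106, q^n = 1024, Hamming bound = 9, |C| = 8 ≤ bound (satisfied).

Step 1: Compute V_q(n, t) = Σ_{j=0}^2 C(n, j) (q−1)^j.
  j = 0: C(5,0)·(3)^0 = 1·1 = 1.
  j = 1: C(5,1)·(3)^1 = 5·3 = 15.
  j = 2: C(5,2)·(3)^2 = 10·9 = 90.
  V_q(n, t) = 1 + 15 + 90 = 106.
Step 2: q^n = 4^5 = 1024.
Step 3: Hamming bound ⌊q^n / V_q(n,t)⌋ = ⌊1024/106⌋ = 9.
Step 4: Compare |C| = 8 to 9: satisfied.
The claimed |C| lies below the Hamming bound.


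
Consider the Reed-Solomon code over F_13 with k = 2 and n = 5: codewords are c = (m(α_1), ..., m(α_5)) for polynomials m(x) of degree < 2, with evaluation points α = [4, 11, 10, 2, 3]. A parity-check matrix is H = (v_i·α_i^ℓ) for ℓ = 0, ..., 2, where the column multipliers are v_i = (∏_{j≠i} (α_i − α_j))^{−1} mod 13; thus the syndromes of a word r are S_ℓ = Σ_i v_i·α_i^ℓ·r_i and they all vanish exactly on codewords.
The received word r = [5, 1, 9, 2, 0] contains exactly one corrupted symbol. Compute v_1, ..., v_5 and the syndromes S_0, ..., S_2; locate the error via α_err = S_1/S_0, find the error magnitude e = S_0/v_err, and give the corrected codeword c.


S = (7, 1, 2), error at position 4, error magnitude e = 7, c = [5, 1, 9, 8, 0].

Step 1: column multipliers v_i = (∏_{j≠i}(α_i − α_j))^{−1} mod 13.
  i = 1 (α = 4): (4−11)(4−10)(4−2)(4−3) = (−7)·(−6)·2·1 = 84 ≡ 6, so v_1 = 6^{−1} = 11 (mod 13).
  i = 2 (α = 11): (11−4)(11−10)(11−2)(11−3) = 7·1·9·8 = 504 ≡ 10, so v_2 = 10^{−1} = 4 (mod 13).
  i = 3 (α = 10): (10−4)(10−11)(10−2)(10−3) = 6·(−1)·8·7 = −336 ≡ 2, so v_3 = 2^{−1} = 7 (mod 13).
  i = 4 (α = 2): (2−4)(2−11)(2−10)(2−3) = (−2)·(−9)·(−8)·(−1) = 144 ≡ 1, so v_4 = 1^{−1} = 1 (mod 13).
  i = 5 (α = 3): (3−4)(3−11)(3−10)(3−2) = (−1)·(−8)·(−7)·1 = −56 ≡ 9, so v_5 = 9^{−1} = 3 (mod 13).
  v = [11, 4, 7, 1, 3].
Step 2: syndromes of r = [5, 1, 9, 2, 0] (all sums mod 13).
  S_0 = Σ v_i r_i = 11·5 + 4·1 + 7·9 + 1·2 + 3·0 = 124 ≡ 7.
  S_1 = Σ v_i α_i r_i = 11·4·5 + 4·11·1 + 7·10·9 + 1·2·2 + 3·3·0 = 898 ≡ 1.
  α_i^2 mod 13 = [3, 4, 9, 4, 9].
  S_2 = Σ v_i α_i^2 r_i = 11·3·5 + 4·4·1 + 7·9·9 + 1·4·2 + 3·9·0 = 756 ≡ 2.
  S = (7, 1, 2) ≠ 0, so r is not a codeword (an error is present).
Step 3: locate the error. For a single error e at position i, S_ℓ = v_i·e·α_i^ℓ, so α_err = S_1/S_0.
  S_0^{−1} = 7^{−1} = 2 (mod 13), so α_err = 1·2 = 2 ≡ 2 = α_4. Error position i = 4.
  Consistency check: S_2/S_1 = 2·1 = 2 ≡ 2 = α_err ✓ (single-error assumption holds).
Step 4: error magnitude e = S_0/v_4 = S_0·∏_{j≠4}(α_4 − α_j) = 7·1 = 7 ≡ 7 (mod 13).
Step 5: correct position 4: c_4 = r_4 − e = 2 − 7 ≡ 8 (mod 13). Hence c = [5, 1, 9, 8, 0].
  Check: interpolating c through the α_i gives m(x) = 11 + 5·x (degree < 2) with m(α_i) = c_i for every i, so c is indeed a codeword.


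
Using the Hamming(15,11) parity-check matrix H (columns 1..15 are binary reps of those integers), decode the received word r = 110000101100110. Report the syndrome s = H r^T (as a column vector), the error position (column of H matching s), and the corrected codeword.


s = (0, 1, 0, 0)^T, error position = 4, corrected codeword c = 110100101100110

Compute s = H r^T mod 2 one row at a time:
  s_1 = 0 + 1 + 1 + 0 + 0 + 1 + 1 + 0 = 4 ≡ 0 (mod 2).
  s_2 = 0 + 0 + 0 + 1 + 0 + 1 + 1 + 0 = 3 ≡ 1 (mod 2).
  s_3 = 1 + 0 + 0 + 1 + 1 + 0 + 1 + 0 = 4 ≡ 0 (mod 2).
  s_4 = 1 + 0 + 0 + 1 + 1 + 0 + 1 + 0 = 4 ≡ 0 (mod 2).
s = (0, 1, 0, 0)^T — this equals column 4 of H (binary 0100), so error is at position 4.
Correct: flip bit 4 of r = 110000101100110 to get c = 110100101100110.


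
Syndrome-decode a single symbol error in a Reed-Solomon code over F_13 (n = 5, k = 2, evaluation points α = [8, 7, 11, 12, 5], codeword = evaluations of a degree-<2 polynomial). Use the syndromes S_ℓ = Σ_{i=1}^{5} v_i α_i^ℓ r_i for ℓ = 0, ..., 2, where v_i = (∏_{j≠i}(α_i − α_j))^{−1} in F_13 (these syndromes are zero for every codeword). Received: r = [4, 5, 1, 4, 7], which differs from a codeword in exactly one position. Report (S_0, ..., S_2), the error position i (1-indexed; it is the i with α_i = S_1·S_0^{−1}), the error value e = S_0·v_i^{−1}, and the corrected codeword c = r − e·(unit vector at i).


S = (3, 10, 3), error at position 4, error magnitude e = 4, c = [4, 5, 1, 0, 7].

Step 1: column multipliers v_i = (∏_{j≠i}(α_i − α_j))^{−1} mod 13.
  i = 1 (α = 8): (8−7)(8−11)(8−12)(8−5) = 1·(−3)·(−4)·3 = 36 ≡ 10, so v_1 = 10^{−1} = 4 (mod 13).
  i = 2 (α = 7): (7−8)(7−11)(7−12)(7−5) = (−1)·(−4)·(−5)·2 = −40 ≡ 12, so v_2 = 12^{−1} = 12 (mod 13).
  i = 3 (α = 11): (11−8)(11−7)(11−12)(11−5) = 3·4·(−1)·6 = −72 ≡ 6, so v_3 = 6^{−1} = 11 (mod 13).
  i = 4 (α = 12): (12−8)(12−7)(12−11)(12−5) = 4·5·1·7 = 140 ≡ 10, so v_4 = 10^{−1} = 4 (mod 13).
  i = 5 (α = 5): (5−8)(5−7)(5−11)(5−12) = (−3)·(−2)·(−6)·(−7) = 252 ≡ 5, so v_5 = 5^{−1} = 8 (mod 13).
  v = [4, 12, 11, 4, 8].
Step 2: syndromes of r = [4, 5, 1, 4, 7] (all sums mod 13).
  S_0 = Σ v_i r_i = 4·4 + 12·5 + 11·1 + 4·4 + 8·7 = 159 ≡ 3.
  S_1 = Σ v_i α_i r_i = 4·8·4 + 12·7·5 + 11·11·1 + 4·12·4 + 8·5·7 = 1141 ≡ 10.
  α_i^2 mod 13 = [12, 10, 4, 1, 12].
  S_2 = Σ v_i α_i^2 r_i = 4·12·4 + 12·10·5 + 11·4·1 + 4·1·4 + 8·12·7 = 1524 ≡ 3.
  S = (3, 10, 3) ≠ 0, so r is not a codeword (an error is present).
Step 3: locate the error. For a single error e at position i, S_ℓ = v_i·e·α_i^ℓ, so α_err = S_1/S_0.
  S_0^{−1} = 3^{−1} = 9 (mod 13), so α_err = 10·9 = 90 ≡ 12 = α_4. Error position i = 4.
  Consistency check: S_2/S_1 = 3·4 = 12 ≡ 12 = α_err ✓ (single-error assumption holds).
Step 4: error magnitude e = S_0/v_4 = S_0·∏_{j≠4}(α_4 − α_j) = 3·10 = 30 ≡ 4 (mod 13).
Step 5: correct position 4: c_4 = r_4 − e = 4 − 4 ≡ 0 (mod 13). Hence c = [4, 5, 1, 0, 7].
  Check: interpolating c through the α_i gives m(x) = 12 + 12·x (degree < 2) with m(α_i) = c_i for every i, so c is indeed a codeword.


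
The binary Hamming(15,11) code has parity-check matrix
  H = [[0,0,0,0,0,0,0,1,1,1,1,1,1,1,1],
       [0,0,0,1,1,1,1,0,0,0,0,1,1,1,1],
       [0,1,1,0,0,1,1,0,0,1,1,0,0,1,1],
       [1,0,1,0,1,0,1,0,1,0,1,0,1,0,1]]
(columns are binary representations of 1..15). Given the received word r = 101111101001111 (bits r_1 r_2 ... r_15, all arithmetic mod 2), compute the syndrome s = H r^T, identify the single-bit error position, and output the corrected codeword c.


s = (1, 0, 1, 1)^T, error position = 11, corrected codeword c = 101111101011111

Compute s = H r^T mod 2 one row at a time:
  s_1 = 0 + 1 + 0 + 0 + 1 + 1 + 1 + 1 = 5 ≡ 1 (mod 2).
  s_2 = 1 + 1 + 1 + 1 + 1 + 1 + 1 + 1 = 8 ≡ 0 (mod 2).
  s_3 = 0 + 1 + 1 + 1 + 0 + 0 + 1 + 1 = 5 ≡ 1 (mod 2).
  s_4 = 1 + 1 + 1 + 1 + 1 + 0 + 1 + 1 = 7 ≡ 1 (mod 2).
s = (1, 0, 1, 1)^T — this equals column 11 of H (binary 1011), so error is at position 11.
Correct: flip bit 11 of r = 101111101001111 to get c = 101111101011111.


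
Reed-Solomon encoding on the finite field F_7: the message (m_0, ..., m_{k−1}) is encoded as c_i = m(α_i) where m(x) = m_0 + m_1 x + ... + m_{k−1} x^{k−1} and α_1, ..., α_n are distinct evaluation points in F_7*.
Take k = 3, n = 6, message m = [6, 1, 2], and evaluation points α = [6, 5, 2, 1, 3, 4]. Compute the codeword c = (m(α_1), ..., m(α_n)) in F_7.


c = [0, 5, 2, 2, 6, 0]

Message polynomial: m(x) = 6 + 1·x + 2·x^2 (mod 7).
For each evaluation point α_i, compute m(α_i) mod 7:
  α_1 = 6: Horner steps 2 → 6 → 0, so m(6) = 0.
  α_2 = 5: Horner steps 2 → 4 → 5, so m(5) = 5.
  α_3 = 2: Horner steps 2 → 5 → 2, so m(2) = 2.
  α_4 = 1: Horner steps 2 → 3 → 2, so m(1) = 2.
  α_5 = 3: Horner steps 2 → 0 → 6, so m(3) = 6.
  α_6 = 4: Horner steps 2 → 2 → 0, so m(4) = 0.
Codeword c = [0, 5, 2, 2, 6, 0] ∈ F_7^6.


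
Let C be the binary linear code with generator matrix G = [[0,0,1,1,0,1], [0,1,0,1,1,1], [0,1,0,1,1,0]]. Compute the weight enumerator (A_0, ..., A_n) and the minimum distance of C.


Weight distribution: A_0 = 1, A_1 = 1, A_2 = 1, A_3 = 3, A_4 = 2. Minimum distance d = 1.

Enumerate all 2^3 = 8 messages m ∈ F_2^3.
For each, compute codeword c = mG in F_2^6, then tally its weight.
  m = 000 → c = 000000, weight = 0.
  m = 100 → c = 001101, weight = 3.
  m = 010 → c = 010111, weight = 4.
  m = 110 → c = 011010, weight = 3.
  m = 001 → c = 010110, weight = 3.
  m = 101 → c = 011011, weight = 4.
  m = 011 → c = 000001, weight = 1.
  m = 111 → c = 001100, weight = 2.
Tally weights:
  weight 0: 1 codewords.
  weight 1: 1 codewords.
  weight 2: 1 codewords.
  weight 3: 3 codewords.
  weight 4: 2 codewords.
Minimum distance d = smallest w > 0 with A_w > 0 = 1.
Sanity: Σ A_w = 8 = 2^3 = 8 ✓.


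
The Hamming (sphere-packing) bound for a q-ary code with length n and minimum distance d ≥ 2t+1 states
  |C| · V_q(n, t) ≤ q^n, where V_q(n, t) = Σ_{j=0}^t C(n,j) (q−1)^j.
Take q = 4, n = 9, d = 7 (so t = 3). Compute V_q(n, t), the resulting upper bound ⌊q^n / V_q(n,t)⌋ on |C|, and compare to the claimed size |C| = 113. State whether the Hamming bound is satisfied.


V_q(n, t) = 2620, q^n = 262144, Hamming bound = 100, |C| = 113 > bound (violated).

Step 1: Compute V_q(n, t) = Σ_{j=0}^3 C(n, j) (q−1)^j.
  j = 0: C(9,0)·(3)^0 = 1·1 = 1.
  j = 1: C(9,1)·(3)^1 = 9·3 = 27.
  j = 2: C(9,2)·(3)^2 = 36·9 = 324.
  j = 3: C(9,3)·(3)^3 = 84·27 = 2268.
  V_q(n, t) = 1 + 27 + 324 + 2268 = 2620.
Step 2: q^n = 4^9 = 262144.
Step 3: Hamming bound ⌊q^n / V_q(n,t)⌋ = ⌊262144/2620⌋ = 100.
Step 4: Compare |C| = 113 to 100: violated.
The claimed |C| lies above the Hamming bound, so no 4-ary code of length 9 with d ≥ 7 can have 113 codewords.


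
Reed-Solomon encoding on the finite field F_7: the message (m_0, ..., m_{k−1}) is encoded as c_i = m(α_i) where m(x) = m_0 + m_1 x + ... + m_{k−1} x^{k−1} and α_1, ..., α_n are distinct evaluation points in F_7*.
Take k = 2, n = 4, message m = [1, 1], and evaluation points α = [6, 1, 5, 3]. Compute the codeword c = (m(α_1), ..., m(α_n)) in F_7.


c = [0, 2, 6, 4]

Message polynomial: m(x) = 1 + 1·x (mod 7).
For each evaluation point α_i, compute m(α_i) mod 7:
  α_1 = 6: Horner steps 1 → 0, so m(6) = 0.
  α_2 = 1: Horner steps 1 → 2, so m(1) = 2.
  α_3 = 5: Horner steps 1 → 6, so m(5) = 6.
  α_4 = 3: Horner steps 1 → 4, so m(3) = 4.
Codeword c = [0, 2, 6, 4] ∈ F_7^4.


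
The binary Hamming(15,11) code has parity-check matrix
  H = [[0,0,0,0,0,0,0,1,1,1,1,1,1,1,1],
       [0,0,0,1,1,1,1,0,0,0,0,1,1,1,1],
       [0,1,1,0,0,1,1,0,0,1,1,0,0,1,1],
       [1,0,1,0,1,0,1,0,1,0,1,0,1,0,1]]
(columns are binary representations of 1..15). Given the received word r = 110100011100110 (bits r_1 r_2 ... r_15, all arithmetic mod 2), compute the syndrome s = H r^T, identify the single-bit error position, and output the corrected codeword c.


s = (1, 1, 1, 1)^T, error position = 15, corrected codeword c = 110100011100111

Compute s = H r^T mod 2 one row at a time:
  s_1 = 1 + 1 + 1 + 0 + 0 + 1 + 1 + 0 = 5 ≡ 1 (mod 2).
  s_2 = 1 + 0 + 0 + 0 + 0 + 1 + 1 + 0 = 3 ≡ 1 (mod 2).
  s_3 = 1 + 0 + 0 + 0 + 1 + 0 + 1 + 0 = 3 ≡ 1 (mod 2).
  s_4 = 1 + 0 + 0 + 0 + 1 + 0 + 1 + 0 = 3 ≡ 1 (mod 2).
s = (1, 1, 1, 1)^T — this equals column 15 of H (binary 1111), so error is at position 15.
Correct: flip bit 15 of r = 110100011100110 to get c = 110100011100111.


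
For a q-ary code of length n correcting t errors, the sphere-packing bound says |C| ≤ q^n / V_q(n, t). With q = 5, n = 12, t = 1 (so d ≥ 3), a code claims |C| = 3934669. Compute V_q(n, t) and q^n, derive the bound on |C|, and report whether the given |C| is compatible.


V_q(n, t) = 49, q^n = 244140625, Hamming bound = 4982461, |C| = 3934669 ≤ bound (satisfied).

Step 1: Compute V_q(n, t) = Σ_{j=0}^1 C(n, j) (q−1)^j.
  j = 0: C(12,0)·(4)^0 = 1·1 = 1.
  j = 1: C(12,1)·(4)^1 = 12·4 = 48.
  V_q(n, t) = 1 + 48 = 49.
Step 2: q^n = 5^12 = 244140625.
Step 3: Hamming bound ⌊q^n / V_q(n,t)⌋ = ⌊244140625/49⌋ = 4982461.
Step 4: Compare |C| = 3934669 to 4982461: satisfied.
The claimed |C| lies below the Hamming bound.


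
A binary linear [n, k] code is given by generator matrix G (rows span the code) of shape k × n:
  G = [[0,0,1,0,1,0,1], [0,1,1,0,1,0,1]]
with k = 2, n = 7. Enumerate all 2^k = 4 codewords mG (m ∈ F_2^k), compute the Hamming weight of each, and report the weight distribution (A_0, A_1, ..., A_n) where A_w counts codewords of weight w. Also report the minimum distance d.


Weight distribution: A_0 = 1, A_1 = 1, A_3 = 1, A_4 = 1. Minimum distance d = 1.

Enumerate all 2^2 = 4 messages m ∈ F_2^2.
For each, compute codeword c = mG in F_2^7, then tally its weight.
  m = 00 → c = 0000000, weight = 0.
  m = 10 → c = 0010101, weight = 3.
  m = 01 → c = 0110101, weight = 4.
  m = 11 → c = 0100000, weight = 1.
Tally weights:
  weight 0: 1 codewords.
  weight 1: 1 codewords.
  weight 3: 1 codewords.
  weight 4: 1 codewords.
Minimum distance d = smallest w > 0 with A_w > 0 = 1.
Sanity: Σ A_w = 4 = 2^2 = 4 ✓.


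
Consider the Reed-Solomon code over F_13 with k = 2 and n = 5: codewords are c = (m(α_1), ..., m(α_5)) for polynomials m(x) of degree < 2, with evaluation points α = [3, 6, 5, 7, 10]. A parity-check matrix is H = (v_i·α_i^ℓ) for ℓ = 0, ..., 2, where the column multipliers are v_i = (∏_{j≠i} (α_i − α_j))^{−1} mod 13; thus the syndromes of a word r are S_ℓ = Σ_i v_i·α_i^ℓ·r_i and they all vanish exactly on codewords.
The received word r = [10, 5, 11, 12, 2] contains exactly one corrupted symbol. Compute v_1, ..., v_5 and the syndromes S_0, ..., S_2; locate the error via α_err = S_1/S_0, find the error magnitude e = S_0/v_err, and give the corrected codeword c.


S = (2, 7, 5), error at position 5, error magnitude e = 8, c = [10, 5, 11, 12, 7].

Step 1: column multipliers v_i = (∏_{j≠i}(α_i − α_j))^{−1} mod 13.
  i = 1 (α = 3): (3−6)(3−5)(3−7)(3−10) = (−3)·(−2)·(−4)·(−7) = 168 ≡ 12, so v_1 = 12^{−1} = 12 (mod 13).
  i = 2 (α = 6): (6−3)(6−5)(6−7)(6−10) = 3·1·(−1)·(−4) = 12 ≡ 12, so v_2 = 12^{−1} = 12 (mod 13).
  i = 3 (α = 5): (5−3)(5−6)(5−7)(5−10) = 2·(−1)·(−2)·(−5) = −20 ≡ 6, so v_3 = 6^{−1} = 11 (mod 13).
  i = 4 (α = 7): (7−3)(7−6)(7−5)(7−10) = 4·1·2·(−3) = −24 ≡ 2, so v_4 = 2^{−1} = 7 (mod 13).
  i = 5 (α = 10): (10−3)(10−6)(10−5)(10−7) = 7·4·5·3 = 420 ≡ 4, so v_5 = 4^{−1} = 10 (mod 13).
  v = [12, 12, 11, 7, 10].
Step 2: syndromes of r = [10, 5, 11, 12, 2] (all sums mod 13).
  S_0 = Σ v_i r_i = 12·10 + 12·5 + 11·11 + 7·12 + 10·2 = 405 ≡ 2.
  S_1 = Σ v_i α_i r_i = 12·3·10 + 12·6·5 + 11·5·11 + 7·7·12 + 10·10·2 = 2113 ≡ 7.
  α_i^2 mod 13 = [9, 10, 12, 10, 9].
  S_2 = Σ v_i α_i^2 r_i = 12·9·10 + 12·10·5 + 11·12·11 + 7·10·12 + 10·9·2 = 4152 ≡ 5.
  S = (2, 7, 5) ≠ 0, so r is not a codeword (an error is present).
Step 3: locate the error. For a single error e at position i, S_ℓ = v_i·e·α_i^ℓ, so α_err = S_1/S_0.
  S_0^{−1} = 2^{−1} = 7 (mod 13), so α_err = 7·7 = 49 ≡ 10 = α_5. Error position i = 5.
  Consistency check: S_2/S_1 = 5·2 = 10 ≡ 10 = α_err ✓ (single-error assumption holds).
Step 4: error magnitude e = S_0/v_5 = S_0·∏_{j≠5}(α_5 − α_j) = 2·4 = 8 ≡ 8 (mod 13).
Step 5: correct position 5: c_5 = r_5 − e = 2 − 8 ≡ 7 (mod 13). Hence c = [10, 5, 11, 12, 7].
  Check: interpolating c through the α_i gives m(x) = 2 + 7·x (degree < 2) with m(α_i) = c_i for every i, so c is indeed a codeword.


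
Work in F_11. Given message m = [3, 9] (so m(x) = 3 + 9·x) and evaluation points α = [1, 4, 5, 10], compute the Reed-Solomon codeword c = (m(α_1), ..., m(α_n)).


c = [1, 6, 4, 5]

Message polynomial: m(x) = 3 + 9·x (mod 11).
For each evaluation point α_i, compute m(α_i) mod 11:
  α_1 = 1: Horner steps 9 → 1, so m(1) = 1.
  α_2 = 4: Horner steps 9 → 6, so m(4) = 6.
  α_3 = 5: Horner steps 9 → 4, so m(5) = 4.
  α_4 = 10: Horner steps 9 → 5, so m(10) = 5.
Codeword c = [1, 6, 4, 5] ∈ F_11^4.


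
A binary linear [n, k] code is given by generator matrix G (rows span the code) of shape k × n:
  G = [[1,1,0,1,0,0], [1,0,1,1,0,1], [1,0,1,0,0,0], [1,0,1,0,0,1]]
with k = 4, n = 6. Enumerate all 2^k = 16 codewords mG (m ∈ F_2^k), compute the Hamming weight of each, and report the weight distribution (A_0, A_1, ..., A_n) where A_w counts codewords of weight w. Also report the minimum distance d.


Weight distribution: A_0 = 1, A_1 = 2, A_2 = 4, A_3 = 6, A_4 = 3. Minimum distance d = 1.

Enumerate all 2^4 = 16 messages m ∈ F_2^4.
For each, compute codeword c = mG in F_2^6, then tally its weight.
  m = 0000 → c = 000000, weight = 0.
  m = 1000 → c = 110100, weight = 3.
  m = 0100 → c = 101101, weight = 4.
  m = 1100 → c = 011001, weight = 3.
  m = 0010 → c = 101000, weight = 2.
  m = 1010 → c = 011100, weight = 3.
  m = 0110 → c = 000101, weight = 2.
  m = 1110 → c = 110001, weight = 3.
  m = 0001 → c = 101001, weight = 3.
  m = 1001 → c = 011101, weight = 4.
  m = 0101 → c = 000100, weight = 1.
  m = 1101 → c = 110000, weight = 2.
  m = 0011 → c = 000001, weight = 1.
  m = 1011 → c = 110101, weight = 4.
  m = 0111 → c = 101100, weight = 3.
  m = 1111 → c = 011000, weight = 2.
Tally weights:
  weight 0: 1 codewords.
  weight 1: 2 codewords.
  weight 2: 4 codewords.
  weight 3: 6 codewords.
  weight 4: 3 codewords.
Minimum distance d = smallest w > 0 with A_w > 0 = 1.
Sanity: Σ A_w = 16 = 2^4 = 16 ✓.


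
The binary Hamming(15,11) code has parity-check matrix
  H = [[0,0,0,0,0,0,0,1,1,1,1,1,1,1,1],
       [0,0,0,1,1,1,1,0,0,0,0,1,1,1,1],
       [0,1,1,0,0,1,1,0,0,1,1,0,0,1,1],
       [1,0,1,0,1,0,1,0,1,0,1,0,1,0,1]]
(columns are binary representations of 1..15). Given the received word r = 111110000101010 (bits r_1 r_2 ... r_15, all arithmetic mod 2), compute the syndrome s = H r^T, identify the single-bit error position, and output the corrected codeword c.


s = (1, 0, 0, 1)^T, error position = 9, corrected codeword c = 111110001101010

Compute s = H r^T mod 2 one row at a time:
  s_1 = 0 + 0 + 1 + 0 + 1 + 0 + 1 + 0 = 3 ≡ 1 (mod 2).
  s_2 = 1 + 1 + 0 + 0 + 1 + 0 + 1 + 0 = 4 ≡ 0 (mod 2).
  s_3 = 1 + 1 + 0 + 0 + 1 + 0 + 1 + 0 = 4 ≡ 0 (mod 2).
  s_4 = 1 + 1 + 1 + 0 + 0 + 0 + 0 + 0 = 3 ≡ 1 (mod 2).
s = (1, 0, 0, 1)^T — this equals column 9 of H (binary 1001), so error is at position 9.
Correct: flip bit 9 of r = 111110000101010 to get c = 111110001101010.


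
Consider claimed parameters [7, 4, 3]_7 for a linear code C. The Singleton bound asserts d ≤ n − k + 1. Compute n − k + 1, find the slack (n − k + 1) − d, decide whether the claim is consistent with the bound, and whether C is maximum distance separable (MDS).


Singleton RHS = n − k + 1 = 4, slack = 1, bound satisfied, not MDS.

Singleton bound: d ≤ n − k + 1.
Here n = 7, k = 4, so n − k + 1 = 4.
Given d = 3, check d ≤ 4: YES.
Slack = (n − k + 1) − d = 1.
The code is NOT MDS (slack = 1 > 0).
Description: the claimed parameters are [7, 4, 3]_7; such a code would be non-MDS.


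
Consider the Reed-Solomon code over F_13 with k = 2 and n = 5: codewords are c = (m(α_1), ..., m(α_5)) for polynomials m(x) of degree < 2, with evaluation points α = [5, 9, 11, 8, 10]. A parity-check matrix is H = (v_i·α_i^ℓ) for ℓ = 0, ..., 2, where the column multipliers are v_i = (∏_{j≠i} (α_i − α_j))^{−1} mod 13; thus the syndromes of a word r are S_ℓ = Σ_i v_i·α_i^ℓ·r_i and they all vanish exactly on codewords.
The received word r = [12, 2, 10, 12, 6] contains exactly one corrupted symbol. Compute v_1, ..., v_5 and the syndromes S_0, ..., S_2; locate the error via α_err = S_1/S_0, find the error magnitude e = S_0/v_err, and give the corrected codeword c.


S = (5, 1, 8), error at position 4, error magnitude e = 1, c = [12, 2, 10, 11, 6].

Step 1: column multipliers v_i = (∏_{j≠i}(α_i − α_j))^{−1} mod 13.
  i = 1 (α = 5): (5−9)(5−11)(5−8)(5−10) = (−4)·(−6)·(−3)·(−5) = 360 ≡ 9, so v_1 = 9^{−1} = 3 (mod 13).
  i = 2 (α = 9): (9−5)(9−11)(9−8)(9−10) = 4·(−2)·1·(−1) = 8 ≡ 8, so v_2 = 8^{−1} = 5 (mod 13).
  i = 3 (α = 11): (11−5)(11−9)(11−8)(11−10) = 6·2·3·1 = 36 ≡ 10, so v_3 = 10^{−1} = 4 (mod 13).
  i = 4 (α = 8): (8−5)(8−9)(8−11)(8−10) = 3·(−1)·(−3)·(−2) = −18 ≡ 8, so v_4 = 8^{−1} = 5 (mod 13).
  i = 5 (α = 10): (10−5)(10−9)(10−11)(10−8) = 5·1·(−1)·2 = −10 ≡ 3, so v_5 = 3^{−1} = 9 (mod 13).
  v = [3, 5, 4, 5, 9].
Step 2: syndromes of r = [12, 2, 10, 12, 6] (all sums mod 13).
  S_0 = Σ v_i r_i = 3·12 + 5·2 + 4·10 + 5·12 + 9·6 = 200 ≡ 5.
  S_1 = Σ v_i α_i r_i = 3·5·12 + 5·9·2 + 4·11·10 + 5·8·12 + 9·10·6 = 1730 ≡ 1.
  α_i^2 mod 13 = [12, 3, 4, 12, 9].
  S_2 = Σ v_i α_i^2 r_i = 3·12·12 + 5·3·2 + 4·4·10 + 5·12·12 + 9·9·6 = 1828 ≡ 8.
  S = (5, 1, 8) ≠ 0, so r is not a codeword (an error is present).
Step 3: locate the error. For a single error e at position i, S_ℓ = v_i·e·α_i^ℓ, so α_err = S_1/S_0.
  S_0^{−1} = 5^{−1} = 8 (mod 13), so α_err = 1·8 = 8 ≡ 8 = α_4. Error position i = 4.
  Consistency check: S_2/S_1 = 8·1 = 8 ≡ 8 = α_err ✓ (single-error assumption holds).
Step 4: error magnitude e = S_0/v_4 = S_0·∏_{j≠4}(α_4 − α_j) = 5·8 = 40 ≡ 1 (mod 13).
Step 5: correct position 4: c_4 = r_4 − e = 12 − 1 ≡ 11 (mod 13). Hence c = [12, 2, 10, 11, 6].
  Check: interpolating c through the α_i gives m(x) = 5 + 4·x (degree < 2) with m(α_i) = c_i for every i, so c is indeed a codeword.


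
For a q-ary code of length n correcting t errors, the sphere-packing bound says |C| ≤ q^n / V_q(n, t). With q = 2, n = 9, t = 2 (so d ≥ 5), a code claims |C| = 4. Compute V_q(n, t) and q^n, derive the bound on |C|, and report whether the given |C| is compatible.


V_q(n, t) = 46, q^n = 512, Hamming bound = 11, |C| = 4 ≤ bound (satisfied).

Step 1: Compute V_q(n, t) = Σ_{j=0}^2 C(n, j) (q−1)^j.
  j = 0: C(9,0)·(1)^0 = 1·1 = 1.
  j = 1: C(9,1)·(1)^1 = 9·1 = 9.
  j = 2: C(9,2)·(1)^2 = 36·1 = 36.
  V_q(n, t) = 1 + 9 + 36 = 46.
Step 2: q^n = 2^9 = 512.
Step 3: Hamming bound ⌊q^n / V_q(n,t)⌋ = ⌊512/46⌋ = 11.
Step 4: Compare |C| = 4 to 11: satisfied.
The claimed |C| lies below the Hamming bound.


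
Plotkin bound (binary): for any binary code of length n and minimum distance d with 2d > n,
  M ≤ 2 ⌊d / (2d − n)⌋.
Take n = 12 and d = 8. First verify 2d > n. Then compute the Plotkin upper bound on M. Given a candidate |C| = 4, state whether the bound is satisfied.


Plotkin bound M ≤ 4; given |C| = 4 ≤ bound (satisfied).

Check applicability: 2d = 16, n = 12.
2d − n = 4 > 0, so Plotkin applies.
Compute d/(2d−n) = 8/4 ≈ 2.0000.
⌊d/(2d−n)⌋ = 2.
Plotkin bound: M ≤ 2·2 = 4.
Given |C| = 4, check: satisfied.
This |C| is at the Plotkin bound.


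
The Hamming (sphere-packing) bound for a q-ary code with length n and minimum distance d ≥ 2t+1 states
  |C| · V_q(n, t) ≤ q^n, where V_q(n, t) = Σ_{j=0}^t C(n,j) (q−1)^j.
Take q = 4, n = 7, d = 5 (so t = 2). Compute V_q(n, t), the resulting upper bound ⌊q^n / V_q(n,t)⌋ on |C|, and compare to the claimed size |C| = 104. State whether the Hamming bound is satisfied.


V_q(n, t) = 211, q^n = 16384, Hamming bound = 77, |C| = 104 > bound (violated).

Step 1: Compute V_q(n, t) = Σ_{j=0}^2 C(n, j) (q−1)^j.
  j = 0: C(7,0)·(3)^0 = 1·1 = 1.
  j = 1: C(7,1)·(3)^1 = 7·3 = 21.
  j = 2: C(7,2)·(3)^2 = 21·9 = 189.
  V_q(n, t) = 1 + 21 + 189 = 211.
Step 2: q^n = 4^7 = 16384.
Step 3: Hamming bound ⌊q^n / V_q(n,t)⌋ = ⌊16384/211⌋ = 77.
Step 4: Compare |C| = 104 to 77: violated.
The claimed |C| lies above the Hamming bound, so no 4-ary code of length 7 with d ≥ 5 can have 104 codewords.


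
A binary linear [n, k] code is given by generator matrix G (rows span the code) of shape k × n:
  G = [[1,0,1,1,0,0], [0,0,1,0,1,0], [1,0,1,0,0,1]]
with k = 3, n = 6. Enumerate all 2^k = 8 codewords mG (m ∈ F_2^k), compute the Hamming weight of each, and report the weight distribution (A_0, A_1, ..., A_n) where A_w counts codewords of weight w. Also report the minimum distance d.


Weight distribution: A_0 = 1, A_2 = 2, A_3 = 4, A_4 = 1. Minimum distance d = 2.

Enumerate all 2^3 = 8 messages m ∈ F_2^3.
For each, compute codeword c = mG in F_2^6, then tally its weight.
  m = 000 → c = 000000, weight = 0.
  m = 100 → c = 101100, weight = 3.
  m = 010 → c = 001010, weight = 2.
  m = 110 → c = 100110, weight = 3.
  m = 001 → c = 101001, weight = 3.
  m = 101 → c = 000101, weight = 2.
  m = 011 → c = 100011, weight = 3.
  m = 111 → c = 001111, weight = 4.
Tally weights:
  weight 0: 1 codewords.
  weight 2: 2 codewords.
  weight 3: 4 codewords.
  weight 4: 1 codewords.
Minimum distance d = smallest w > 0 with A_w > 0 = 2.
Sanity: Σ A_w = 8 = 2^3 = 8 ✓.


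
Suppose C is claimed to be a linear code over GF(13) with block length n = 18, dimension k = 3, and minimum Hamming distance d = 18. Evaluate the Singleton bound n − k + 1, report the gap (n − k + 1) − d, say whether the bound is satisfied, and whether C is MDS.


Singleton RHS = n − k + 1 = 16, slack = -2, bound violated (no such code; not MDS).

Singleton bound: d ≤ n − k + 1.
Here n = 18, k = 3, so n − k + 1 = 16.
Given d = 18, check d ≤ 16: NO.
Slack = (n − k + 1) − d = -2.
The slack is negative: d = 18 exceeds n − k + 1 = 16 by 2, so the Singleton bound is violated and no linear [18, 3, 18]_13 code can exist. In particular it is not MDS (MDS requires d = n − k + 1 exactly).
Description: the claimed parameters are [18, 3, 18]_13; such a code would be impossible (violates the Singleton bound).


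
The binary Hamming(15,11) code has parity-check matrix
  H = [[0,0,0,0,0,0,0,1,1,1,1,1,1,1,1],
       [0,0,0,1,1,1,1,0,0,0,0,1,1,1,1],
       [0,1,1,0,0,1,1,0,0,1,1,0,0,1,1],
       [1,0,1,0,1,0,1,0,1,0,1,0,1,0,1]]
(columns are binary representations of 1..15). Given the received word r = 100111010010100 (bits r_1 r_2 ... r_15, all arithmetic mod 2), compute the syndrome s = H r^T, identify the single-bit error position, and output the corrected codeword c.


s = (1, 0, 0, 0)^T, error position = 8, corrected codeword c = 100111000010100

Compute s = H r^T mod 2 one row at a time:
  s_1 = 1 + 0 + 0 + 1 + 0 + 1 + 0 + 0 = 3 ≡ 1 (mod 2).
  s_2 = 1 + 1 + 1 + 0 + 0 + 1 + 0 + 0 = 4 ≡ 0 (mod 2).
  s_3 = 0 + 0 + 1 + 0 + 0 + 1 + 0 + 0 = 2 ≡ 0 (mod 2).
  s_4 = 1 + 0 + 1 + 0 + 0 + 1 + 1 + 0 = 4 ≡ 0 (mod 2).
s = (1, 0, 0, 0)^T — this equals column 8 of H (binary 1000), so error is at position 8.
Correct: flip bit 8 of r = 100111010010100 to get c = 100111000010100.
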